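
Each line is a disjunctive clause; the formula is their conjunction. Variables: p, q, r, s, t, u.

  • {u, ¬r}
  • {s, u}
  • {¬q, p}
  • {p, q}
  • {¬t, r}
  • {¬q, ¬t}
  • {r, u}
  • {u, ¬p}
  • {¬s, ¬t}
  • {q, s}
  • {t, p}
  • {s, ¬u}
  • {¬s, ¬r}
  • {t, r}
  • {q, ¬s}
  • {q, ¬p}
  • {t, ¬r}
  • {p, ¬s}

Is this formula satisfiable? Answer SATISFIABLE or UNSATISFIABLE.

UNSATISFIABLE

s = True:
  propagation gives t=False, p=True, u=True, r=False; an empty clause results — contradiction.
s = False:
  propagation gives u=True; an empty clause results — contradiction.
Every branch closes, so no satisfying assignment exists.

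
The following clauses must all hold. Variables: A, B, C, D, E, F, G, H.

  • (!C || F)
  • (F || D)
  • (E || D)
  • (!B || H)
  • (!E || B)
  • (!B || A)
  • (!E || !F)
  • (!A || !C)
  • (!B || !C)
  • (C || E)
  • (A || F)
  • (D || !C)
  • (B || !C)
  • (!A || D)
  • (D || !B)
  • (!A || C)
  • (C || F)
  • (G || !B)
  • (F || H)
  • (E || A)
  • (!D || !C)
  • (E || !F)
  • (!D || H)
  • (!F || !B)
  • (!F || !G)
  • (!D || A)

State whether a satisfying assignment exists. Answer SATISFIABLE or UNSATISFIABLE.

C = True:
  propagation gives F=True, E=False; an empty clause results — contradiction.
C = False:
  propagation gives E=True, B=True, H=True, A=True; an empty clause results — contradiction.
Every branch closes, so no satisfying assignment exists.

UNSATISFIABLE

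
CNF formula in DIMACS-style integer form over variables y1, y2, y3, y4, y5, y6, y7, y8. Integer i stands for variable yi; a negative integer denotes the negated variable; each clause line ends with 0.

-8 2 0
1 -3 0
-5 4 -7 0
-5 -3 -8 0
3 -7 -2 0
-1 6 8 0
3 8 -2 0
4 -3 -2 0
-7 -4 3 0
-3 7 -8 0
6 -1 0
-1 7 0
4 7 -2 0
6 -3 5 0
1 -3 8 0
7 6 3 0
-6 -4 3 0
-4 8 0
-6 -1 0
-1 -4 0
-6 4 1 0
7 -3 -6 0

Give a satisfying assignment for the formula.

Try y1 = False.
  then y3 is forced to False.
The remaining clauses are satisfied by y2 = False, y4 = False, y5 = False, y6 = False, y7 = True, y8 = False.

y1=F, y2=F, y3=F, y4=F, y5=F, y6=F, y7=T, y8=F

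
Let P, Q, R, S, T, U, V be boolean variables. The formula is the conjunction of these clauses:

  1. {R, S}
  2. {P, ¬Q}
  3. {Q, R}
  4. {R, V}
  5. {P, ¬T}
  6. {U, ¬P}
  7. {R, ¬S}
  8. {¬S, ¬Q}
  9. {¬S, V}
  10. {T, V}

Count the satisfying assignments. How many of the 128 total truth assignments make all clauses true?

Case analysis on R and S:
  R=T, S=T: remaining (P,Q,T,U,V) ∈ {(F,F,F,F,T); (F,F,F,T,T); (T,F,F,T,T); (T,F,T,T,T)} — 4.
  R=T, S=F: 8 of the 32 assignments to (P,Q,T,U,V) work.
  R=F, S=T: a clause becomes empty — 0.
  R=F, S=F: a clause becomes empty — 0.
Total: 4 + 8 + 0 + 0 = 12.

12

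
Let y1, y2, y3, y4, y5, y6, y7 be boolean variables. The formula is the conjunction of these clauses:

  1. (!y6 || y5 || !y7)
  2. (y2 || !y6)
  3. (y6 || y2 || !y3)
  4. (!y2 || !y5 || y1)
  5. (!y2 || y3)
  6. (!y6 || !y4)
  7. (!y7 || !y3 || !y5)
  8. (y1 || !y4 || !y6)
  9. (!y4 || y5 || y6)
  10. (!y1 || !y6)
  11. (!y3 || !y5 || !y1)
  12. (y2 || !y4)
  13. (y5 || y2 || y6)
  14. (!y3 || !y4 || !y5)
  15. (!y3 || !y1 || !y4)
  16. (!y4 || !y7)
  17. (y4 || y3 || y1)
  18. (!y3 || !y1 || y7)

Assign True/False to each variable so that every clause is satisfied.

y1=1, y2=0, y3=0, y4=0, y5=1, y6=0, y7=1

Try y1 = True.
  then y6 is forced to False.
The remaining clauses are satisfied by y2 = False, y3 = False, y4 = False, y5 = True, y7 = True.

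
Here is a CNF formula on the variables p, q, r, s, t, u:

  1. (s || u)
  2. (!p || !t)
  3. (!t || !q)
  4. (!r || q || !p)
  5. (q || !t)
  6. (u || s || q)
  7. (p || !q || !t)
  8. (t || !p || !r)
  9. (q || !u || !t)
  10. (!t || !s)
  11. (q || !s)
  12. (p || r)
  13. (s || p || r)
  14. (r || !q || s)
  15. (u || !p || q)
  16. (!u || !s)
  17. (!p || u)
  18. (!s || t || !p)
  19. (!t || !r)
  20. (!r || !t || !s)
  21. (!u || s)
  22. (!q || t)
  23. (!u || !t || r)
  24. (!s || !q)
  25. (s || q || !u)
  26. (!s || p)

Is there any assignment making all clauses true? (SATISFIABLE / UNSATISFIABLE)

UNSATISFIABLE

s = True:
  propagation gives t=False, q=True; an empty clause results — contradiction.
s = False:
  propagation gives u=True; an empty clause results — contradiction.
Every branch closes, so no satisfying assignment exists.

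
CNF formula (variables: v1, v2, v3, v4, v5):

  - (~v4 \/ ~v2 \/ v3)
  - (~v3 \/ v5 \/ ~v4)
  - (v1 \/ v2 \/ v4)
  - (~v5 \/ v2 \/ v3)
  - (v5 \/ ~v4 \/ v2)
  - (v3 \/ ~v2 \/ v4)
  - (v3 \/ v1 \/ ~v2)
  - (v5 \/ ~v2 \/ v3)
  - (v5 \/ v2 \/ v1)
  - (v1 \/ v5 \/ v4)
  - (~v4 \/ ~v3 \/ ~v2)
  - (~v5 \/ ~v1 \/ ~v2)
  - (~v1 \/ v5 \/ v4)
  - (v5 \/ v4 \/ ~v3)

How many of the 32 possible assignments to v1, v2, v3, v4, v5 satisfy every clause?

Satisfying assignments:
  v1=F v2=F v3=T v4=T v5=T
  v1=F v2=T v3=T v4=F v5=T
  v1=T v2=F v3=T v4=F v5=T
  v1=T v2=F v3=T v4=T v5=T
That's 4 in total.

4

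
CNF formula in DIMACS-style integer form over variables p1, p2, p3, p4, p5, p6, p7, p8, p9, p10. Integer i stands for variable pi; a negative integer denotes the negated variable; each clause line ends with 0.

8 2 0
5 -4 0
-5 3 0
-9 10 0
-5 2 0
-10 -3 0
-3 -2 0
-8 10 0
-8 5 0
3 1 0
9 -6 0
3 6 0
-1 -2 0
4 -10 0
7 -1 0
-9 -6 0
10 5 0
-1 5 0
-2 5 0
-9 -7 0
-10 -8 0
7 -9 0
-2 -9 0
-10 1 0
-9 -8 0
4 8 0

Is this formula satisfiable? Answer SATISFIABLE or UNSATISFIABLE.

p5 = True:
  propagation gives p3=True, p2=True; an empty clause results — contradiction.
p5 = False:
  propagation gives p4=False, p8=False; an empty clause results — contradiction.
Every branch closes, so no satisfying assignment exists.

UNSATISFIABLE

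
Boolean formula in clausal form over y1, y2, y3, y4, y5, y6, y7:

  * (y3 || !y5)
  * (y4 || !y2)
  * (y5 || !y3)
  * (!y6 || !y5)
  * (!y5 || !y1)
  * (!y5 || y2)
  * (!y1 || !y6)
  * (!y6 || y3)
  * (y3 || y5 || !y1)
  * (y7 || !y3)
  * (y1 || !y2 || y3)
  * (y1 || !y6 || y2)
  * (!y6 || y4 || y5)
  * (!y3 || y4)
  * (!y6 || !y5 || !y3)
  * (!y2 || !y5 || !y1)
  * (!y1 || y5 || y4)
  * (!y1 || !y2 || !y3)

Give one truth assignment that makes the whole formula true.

y1=False, y2=True, y3=True, y4=True, y5=True, y6=False, y7=True

y4 occurs only positively in the remaining clauses — set y4 = True.
Pure literal: y6 appears only negated; assign y6 = False.
Set y1 = False and propagate.
Set y2 = True and propagate.
  then y3 is forced to True.
  then y5 is forced to True.
  then y7 is forced to True.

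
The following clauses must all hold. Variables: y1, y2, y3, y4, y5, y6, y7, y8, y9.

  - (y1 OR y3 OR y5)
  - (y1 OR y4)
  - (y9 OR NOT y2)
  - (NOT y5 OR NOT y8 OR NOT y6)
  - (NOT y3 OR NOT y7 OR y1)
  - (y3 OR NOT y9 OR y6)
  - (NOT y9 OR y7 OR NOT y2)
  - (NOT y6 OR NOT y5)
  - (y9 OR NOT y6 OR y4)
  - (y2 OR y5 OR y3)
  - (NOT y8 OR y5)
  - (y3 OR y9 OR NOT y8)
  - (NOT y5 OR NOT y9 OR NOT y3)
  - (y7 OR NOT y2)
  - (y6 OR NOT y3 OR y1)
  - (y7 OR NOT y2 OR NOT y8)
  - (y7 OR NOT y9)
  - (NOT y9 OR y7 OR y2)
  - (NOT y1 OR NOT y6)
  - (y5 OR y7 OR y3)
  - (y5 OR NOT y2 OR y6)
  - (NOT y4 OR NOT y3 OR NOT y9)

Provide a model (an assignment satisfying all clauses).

y1=T, y2=F, y3=T, y4=F, y5=T, y6=F, y7=T, y8=T, y9=F

Set y1 = True and propagate.
  then y6 is forced to False.
Try y2 = False.
Set y3 = True and propagate.
For the remaining variables, y4 = False, y5 = True, y7 = True, y8 = True, y9 = False works.
Every clause has at least one true literal under this assignment.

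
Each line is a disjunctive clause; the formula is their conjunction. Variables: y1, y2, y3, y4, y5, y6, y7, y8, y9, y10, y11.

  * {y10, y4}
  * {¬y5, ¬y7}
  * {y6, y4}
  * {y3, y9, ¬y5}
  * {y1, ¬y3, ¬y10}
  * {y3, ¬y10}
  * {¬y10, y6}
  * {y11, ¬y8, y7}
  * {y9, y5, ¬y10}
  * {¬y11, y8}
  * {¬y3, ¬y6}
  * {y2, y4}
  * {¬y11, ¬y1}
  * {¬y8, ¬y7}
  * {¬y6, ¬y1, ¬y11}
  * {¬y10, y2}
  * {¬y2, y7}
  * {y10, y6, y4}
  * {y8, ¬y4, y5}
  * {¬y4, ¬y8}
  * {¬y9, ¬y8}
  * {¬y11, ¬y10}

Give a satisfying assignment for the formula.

y1=1, y2=0, y3=1, y4=1, y5=1, y6=0, y7=0, y8=0, y9=1, y10=0, y11=0

Branch on y1: take y1 = True.
  then y11 is forced to False.
Set y2 = False and propagate.
  then y4 is forced to True.
  then y10 is forced to False.
  then y8 is forced to False.
  then y5 is forced to True.
  then y7 is forced to False.
The remaining clauses are satisfied by y3 = True, y6 = False, y9 = True.
Every clause has at least one true literal under this assignment.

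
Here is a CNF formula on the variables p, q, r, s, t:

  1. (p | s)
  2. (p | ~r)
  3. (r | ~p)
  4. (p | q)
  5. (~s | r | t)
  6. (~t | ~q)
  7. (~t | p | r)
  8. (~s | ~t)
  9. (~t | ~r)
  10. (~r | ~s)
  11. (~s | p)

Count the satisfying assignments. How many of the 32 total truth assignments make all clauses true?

Satisfying assignments:
  p=T q=F r=T s=F t=F
  p=T q=T r=T s=F t=F
That's 2 in total.

2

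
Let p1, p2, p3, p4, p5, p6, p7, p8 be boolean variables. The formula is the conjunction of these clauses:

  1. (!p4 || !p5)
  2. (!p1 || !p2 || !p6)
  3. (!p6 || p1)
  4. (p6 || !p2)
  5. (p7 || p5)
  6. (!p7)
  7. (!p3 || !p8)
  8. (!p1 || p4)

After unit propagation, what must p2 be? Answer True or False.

(!p7) is a unit clause: p7 = False.
In (p7 || p5), p7 is now false; p5 must hold, so p5 = True.
In (!p5 || !p4), !p5 is now false; !p4 must hold, so p4 = False.
In (p4 || !p1), p4 is now false; !p1 must hold, so p1 = False.
(p1 || !p6): since p1 = False, the clause reduces to (!p6). p6 = False.
(!p2 || p6): since p6 = False, the clause reduces to (!p2). p2 = False.

False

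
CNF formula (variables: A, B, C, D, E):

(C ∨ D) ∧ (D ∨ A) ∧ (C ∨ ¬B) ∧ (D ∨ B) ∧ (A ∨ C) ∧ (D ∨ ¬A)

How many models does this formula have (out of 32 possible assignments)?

10

Case analysis on D and A:
  D=T, A=T: E free; 3 ways for (B,C) × 2^1 = 6.
  D=T, A=F: remaining (B,C,E) ∈ {(F,T,F); (F,T,T); (T,T,F); (T,T,T)} — 4.
  D=F, A=T: a clause becomes empty — 0.
  D=F, A=F: a clause becomes empty — 0.
Total: 6 + 4 + 0 + 0 = 10.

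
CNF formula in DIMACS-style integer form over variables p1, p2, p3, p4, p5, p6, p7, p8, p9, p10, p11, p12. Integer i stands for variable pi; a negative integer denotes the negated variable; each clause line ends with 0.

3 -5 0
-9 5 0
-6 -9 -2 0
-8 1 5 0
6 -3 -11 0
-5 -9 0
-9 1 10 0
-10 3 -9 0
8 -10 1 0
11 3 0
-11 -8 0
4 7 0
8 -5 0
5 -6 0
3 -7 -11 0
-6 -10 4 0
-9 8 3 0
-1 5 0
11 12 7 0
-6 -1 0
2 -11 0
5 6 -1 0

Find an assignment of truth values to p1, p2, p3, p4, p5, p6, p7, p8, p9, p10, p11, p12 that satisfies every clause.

p1=True, p2=False, p3=True, p4=True, p5=True, p6=False, p7=True, p8=True, p9=False, p10=False, p11=False, p12=False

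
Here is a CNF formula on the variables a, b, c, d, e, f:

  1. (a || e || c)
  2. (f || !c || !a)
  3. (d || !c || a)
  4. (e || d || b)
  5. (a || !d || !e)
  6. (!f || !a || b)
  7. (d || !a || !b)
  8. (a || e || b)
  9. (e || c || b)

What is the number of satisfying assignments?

14

Case analysis on a and b:
  a=T, b=T: e free; 3 ways for (c,d,f) × 2^1 = 6.
  a=T, b=F: remaining (c,d,e,f) ∈ {(F,F,T,F); (F,T,T,F)} — 2.
  a=F, b=T: remaining (c,d,e,f) ∈ {(F,F,T,F); (F,F,T,T); (T,T,F,F); (T,T,F,T)} — 4.
  a=F, b=F: remaining (c,d,e,f) ∈ {(F,F,T,F); (F,F,T,T)} — 2.
Total: 6 + 2 + 4 + 2 = 14.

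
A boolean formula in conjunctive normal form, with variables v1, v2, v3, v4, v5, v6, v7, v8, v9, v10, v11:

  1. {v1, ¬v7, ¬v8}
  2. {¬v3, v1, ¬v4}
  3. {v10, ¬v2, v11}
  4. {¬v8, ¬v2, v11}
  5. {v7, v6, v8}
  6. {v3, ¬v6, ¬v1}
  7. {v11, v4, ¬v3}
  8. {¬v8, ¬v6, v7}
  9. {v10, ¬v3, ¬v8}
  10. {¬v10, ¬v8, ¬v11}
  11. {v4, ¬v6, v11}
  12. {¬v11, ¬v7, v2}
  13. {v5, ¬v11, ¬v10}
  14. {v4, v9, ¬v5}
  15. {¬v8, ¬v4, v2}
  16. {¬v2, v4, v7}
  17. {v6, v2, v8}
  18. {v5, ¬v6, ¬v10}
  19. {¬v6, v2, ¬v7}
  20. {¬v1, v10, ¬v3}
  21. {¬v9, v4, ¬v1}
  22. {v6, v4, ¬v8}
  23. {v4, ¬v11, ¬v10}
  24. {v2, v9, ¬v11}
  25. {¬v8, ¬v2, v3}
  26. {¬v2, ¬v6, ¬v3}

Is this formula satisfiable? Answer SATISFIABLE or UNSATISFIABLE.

Try v1 = True.
Try v2 = True.
The remaining clauses are satisfied by v3 = True, v4 = True, v5 = True, v6 = False, v7 = True, v8 = False, v9 = True, v10 = True, v11 = True.
So v1=True, v2=True, v3=True, v4=True, v5=True, v6=False, v7=True, v8=False, v9=True, v10=True, v11=True is a satisfying assignment.

SATISFIABLE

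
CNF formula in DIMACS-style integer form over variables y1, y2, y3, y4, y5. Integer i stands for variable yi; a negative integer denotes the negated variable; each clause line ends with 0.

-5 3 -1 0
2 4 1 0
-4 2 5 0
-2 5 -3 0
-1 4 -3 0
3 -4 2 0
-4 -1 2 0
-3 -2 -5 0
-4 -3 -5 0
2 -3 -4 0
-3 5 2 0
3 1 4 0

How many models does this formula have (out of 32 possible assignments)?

5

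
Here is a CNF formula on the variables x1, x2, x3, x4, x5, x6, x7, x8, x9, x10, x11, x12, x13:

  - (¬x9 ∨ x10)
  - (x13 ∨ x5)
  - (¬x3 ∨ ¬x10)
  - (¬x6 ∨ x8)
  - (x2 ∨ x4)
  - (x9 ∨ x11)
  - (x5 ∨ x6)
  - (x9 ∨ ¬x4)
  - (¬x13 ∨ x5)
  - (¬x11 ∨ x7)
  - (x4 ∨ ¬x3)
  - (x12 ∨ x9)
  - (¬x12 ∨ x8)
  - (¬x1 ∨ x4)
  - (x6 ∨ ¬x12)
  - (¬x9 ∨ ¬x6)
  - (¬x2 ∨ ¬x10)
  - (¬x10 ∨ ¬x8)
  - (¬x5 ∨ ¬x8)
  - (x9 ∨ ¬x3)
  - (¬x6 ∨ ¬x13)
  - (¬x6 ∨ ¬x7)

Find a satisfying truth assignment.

Pure literal: x3 appears only negated; assign x3 = False.
Branch on x1: take x1 = True.
  then x4 is forced to True.
  then x9 is forced to True.
  then x10 is forced to True.
  then x6 is forced to False.
  then x5 is forced to True.
  then x12 is forced to False.
  then x2 is forced to False.
  then x8 is forced to False.
Try x7 = False.
  then x11 is forced to False.
x13 is now unconstrained; take x13 = True.

x1=T, x2=F, x3=F, x4=T, x5=T, x6=F, x7=F, x8=F, x9=T, x10=T, x11=F, x12=F, x13=T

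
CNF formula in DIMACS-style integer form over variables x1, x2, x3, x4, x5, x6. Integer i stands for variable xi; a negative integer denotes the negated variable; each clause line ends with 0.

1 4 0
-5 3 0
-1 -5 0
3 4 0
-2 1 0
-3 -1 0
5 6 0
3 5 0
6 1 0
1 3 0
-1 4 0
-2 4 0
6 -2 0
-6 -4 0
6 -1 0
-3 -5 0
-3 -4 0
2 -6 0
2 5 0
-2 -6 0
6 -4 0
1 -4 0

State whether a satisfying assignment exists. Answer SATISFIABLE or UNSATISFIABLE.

UNSATISFIABLE

x1 = True:
  propagation gives x5=False, x3=False; an empty clause results — contradiction.
x1 = False:
  propagation gives x4=True; an empty clause results — contradiction.
Every branch closes, so no satisfying assignment exists.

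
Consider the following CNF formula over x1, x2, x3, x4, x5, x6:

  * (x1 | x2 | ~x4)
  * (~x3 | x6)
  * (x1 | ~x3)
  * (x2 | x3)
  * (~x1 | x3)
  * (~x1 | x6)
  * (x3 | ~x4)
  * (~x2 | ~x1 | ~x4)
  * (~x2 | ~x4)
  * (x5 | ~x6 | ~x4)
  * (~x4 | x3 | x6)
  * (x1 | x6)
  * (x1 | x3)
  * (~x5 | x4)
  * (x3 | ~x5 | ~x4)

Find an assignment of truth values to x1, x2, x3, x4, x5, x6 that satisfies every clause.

Try x1 = True.
  then x3 is forced to True.
  then x6 is forced to True.
Set x2 = False and propagate.
Branch on x4: take x4 = True.
  then x5 is forced to True.
Every clause has at least one true literal under this assignment.

x1=T, x2=F, x3=T, x4=T, x5=T, x6=T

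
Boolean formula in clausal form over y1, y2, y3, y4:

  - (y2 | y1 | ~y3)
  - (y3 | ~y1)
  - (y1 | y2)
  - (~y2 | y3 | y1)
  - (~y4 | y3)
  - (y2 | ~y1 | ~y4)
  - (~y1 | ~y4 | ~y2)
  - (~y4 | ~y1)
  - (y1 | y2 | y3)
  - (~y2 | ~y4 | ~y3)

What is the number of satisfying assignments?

Satisfying assignments:
  y1=0 y2=1 y3=1 y4=0
  y1=1 y2=0 y3=1 y4=0
  y1=1 y2=1 y3=1 y4=0
Count: 3.

3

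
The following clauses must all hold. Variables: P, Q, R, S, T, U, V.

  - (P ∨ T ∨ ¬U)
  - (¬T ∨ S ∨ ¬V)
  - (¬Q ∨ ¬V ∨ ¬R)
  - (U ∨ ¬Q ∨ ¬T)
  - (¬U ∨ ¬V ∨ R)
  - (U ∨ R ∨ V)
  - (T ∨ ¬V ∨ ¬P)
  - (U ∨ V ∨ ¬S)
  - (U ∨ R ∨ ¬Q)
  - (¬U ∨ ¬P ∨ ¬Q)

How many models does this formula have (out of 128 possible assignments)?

32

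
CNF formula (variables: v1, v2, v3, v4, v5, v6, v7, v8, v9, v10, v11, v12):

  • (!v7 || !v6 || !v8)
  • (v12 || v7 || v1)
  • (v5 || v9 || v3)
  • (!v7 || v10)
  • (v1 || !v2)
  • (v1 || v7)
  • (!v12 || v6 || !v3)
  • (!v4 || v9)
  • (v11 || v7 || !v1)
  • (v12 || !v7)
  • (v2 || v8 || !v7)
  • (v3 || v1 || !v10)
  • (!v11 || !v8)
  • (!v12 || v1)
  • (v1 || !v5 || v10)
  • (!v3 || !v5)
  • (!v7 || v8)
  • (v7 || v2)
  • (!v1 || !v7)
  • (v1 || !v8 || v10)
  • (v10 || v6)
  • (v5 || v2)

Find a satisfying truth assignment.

v1=T, v2=T, v3=F, v4=F, v5=F, v6=T, v7=F, v8=F, v9=T, v10=F, v11=T, v12=F

v4 occurs only negated in the remaining clauses — set v4 = False.
v9 occurs only positively in the remaining clauses — set v9 = True.
Branch on v1: take v1 = True.
  then v7 is forced to False.
  then v11 is forced to True.
  then v8 is forced to False.
  then v2 is forced to True.
Try v3 = False.
Try v6 = True.
v5, v10, v12 are now unconstrained; take v5 = False, v10 = False, v12 = False.
Every clause has at least one true literal under this assignment.
Check each clause:
  1. (!v8 || !v6 || !v7) — !v8 is true.
  2. (v1 || v7 || v12) — v1 is true.
  3. (v5 || v3 || v9) — v9 is true.
  4. (v10 || !v7) — !v7 is true.
  5. (!v2 || v1) — v1 is true.
  6. (v1 || v7) — v1 is true.
  7. (v6 || !v3 || !v12) — !v12 is true.
  8. (!v4 || v9) — v9 is true.
  9. (!v1 || v7 || v11) — v11 is true.
  10. (!v7 || v12) — !v7 is true.
  11. (v8 || !v7 || v2) — !v7 is true.
  12. (!v10 || v1 || v3) — v1 is true.
  13. (!v8 || !v11) — !v8 is true.
  14. (!v12 || v1) — v1 is true.
  15. (v10 || v1 || !v5) — v1 is true.
  16. (!v3 || !v5) — !v5 is true.
  17. (!v7 || v8) — !v7 is true.
  18. (v2 || v7) — v2 is true.
  19. (!v1 || !v7) — !v7 is true.
  20. (v1 || !v8 || v10) — !v8 is true.
  21. (v10 || v6) — v6 is true.
  22. (v2 || v5) — v2 is true.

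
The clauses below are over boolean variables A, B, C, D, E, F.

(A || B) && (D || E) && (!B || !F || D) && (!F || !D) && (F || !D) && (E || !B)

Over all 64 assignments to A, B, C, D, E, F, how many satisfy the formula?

8

Case analysis on D and B:
  D=T, B=T: a clause becomes empty — 0.
  D=T, B=F: a clause becomes empty — 0.
  D=F, B=T: remaining (A,C,E,F) ∈ {(F,F,T,F); (F,T,T,F); (T,F,T,F); (T,T,T,F)} — 4.
  D=F, B=F: remaining (A,C,E,F) ∈ {(T,F,T,F); (T,F,T,T); (T,T,T,F); (T,T,T,T)} — 4.
Total: 0 + 0 + 4 + 4 = 8.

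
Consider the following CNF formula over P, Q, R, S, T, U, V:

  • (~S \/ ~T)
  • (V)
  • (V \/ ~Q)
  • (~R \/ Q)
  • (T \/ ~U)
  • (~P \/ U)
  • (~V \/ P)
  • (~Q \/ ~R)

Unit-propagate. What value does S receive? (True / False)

False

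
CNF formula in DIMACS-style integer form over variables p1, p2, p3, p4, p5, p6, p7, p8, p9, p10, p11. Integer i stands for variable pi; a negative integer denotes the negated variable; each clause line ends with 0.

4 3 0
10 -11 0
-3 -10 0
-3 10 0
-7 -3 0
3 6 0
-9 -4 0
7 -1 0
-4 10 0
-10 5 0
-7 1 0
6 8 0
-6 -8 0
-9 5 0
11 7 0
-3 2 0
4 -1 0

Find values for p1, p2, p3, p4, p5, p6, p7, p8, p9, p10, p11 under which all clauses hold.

Pure literal: p5 appears only positively; assign p5 = True.
Pure literal: p9 appears only negated; assign p9 = False.
Try p1 = False.
  then p7 is forced to False.
  then p11 is forced to True.
  then p10 is forced to True.
  then p3 is forced to False.
  then p4 is forced to True.
  then p6 is forced to True.
  then p8 is forced to False.
p2 is now unconstrained; take p2 = False.
Check each clause:
  1. (p4 || p3) — p4 is true.
  2. (p10 || !p11) — p10 is true.
  3. (!p3 || !p10) — !p3 is true.
  4. (!p3 || p10) — p10 is true.
  5. (!p7 || !p3) — !p7 is true.
  6. (p6 || p3) — p6 is true.
  7. (!p9 || !p4) — !p9 is true.
  8. (!p1 || p7) — !p1 is true.
  9. (!p4 || p10) — p10 is true.
  10. (p5 || !p10) — p5 is true.
  11. (p1 || !p7) — !p7 is true.
  12. (p6 || p8) — p6 is true.
  13. (!p8 || !p6) — !p8 is true.
  14. (!p9 || p5) — p5 is true.
  15. (p7 || p11) — p11 is true.
  16. (!p3 || p2) — !p3 is true.
  17. (p4 || !p1) — p4 is true.

p1=F, p2=F, p3=F, p4=T, p5=T, p6=T, p7=F, p8=F, p9=F, p10=T, p11=T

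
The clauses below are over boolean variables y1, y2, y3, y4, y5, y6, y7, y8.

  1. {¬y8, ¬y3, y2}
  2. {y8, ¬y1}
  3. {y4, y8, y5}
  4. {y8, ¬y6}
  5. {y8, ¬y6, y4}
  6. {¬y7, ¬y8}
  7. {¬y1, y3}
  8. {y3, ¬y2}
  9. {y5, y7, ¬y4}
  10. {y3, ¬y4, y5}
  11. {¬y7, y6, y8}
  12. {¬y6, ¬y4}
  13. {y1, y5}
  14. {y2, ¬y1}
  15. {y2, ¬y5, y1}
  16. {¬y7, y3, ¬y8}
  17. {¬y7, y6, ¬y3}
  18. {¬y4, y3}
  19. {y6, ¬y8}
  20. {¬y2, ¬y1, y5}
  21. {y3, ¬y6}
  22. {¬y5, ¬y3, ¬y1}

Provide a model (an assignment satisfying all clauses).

y1=False, y2=True, y3=True, y4=False, y5=True, y6=True, y7=False, y8=True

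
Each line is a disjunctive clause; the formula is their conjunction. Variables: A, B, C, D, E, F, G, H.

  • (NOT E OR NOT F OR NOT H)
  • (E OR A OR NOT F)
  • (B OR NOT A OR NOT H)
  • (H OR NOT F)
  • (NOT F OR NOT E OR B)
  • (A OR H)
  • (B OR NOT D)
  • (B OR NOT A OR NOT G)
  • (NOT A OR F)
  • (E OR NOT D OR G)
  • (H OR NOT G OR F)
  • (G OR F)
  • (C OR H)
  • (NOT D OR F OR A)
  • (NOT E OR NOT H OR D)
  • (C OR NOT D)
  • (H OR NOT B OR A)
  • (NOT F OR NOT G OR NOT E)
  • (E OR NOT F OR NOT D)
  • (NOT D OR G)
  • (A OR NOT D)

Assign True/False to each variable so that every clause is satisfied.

Set A = True and propagate.
  then F is forced to True.
  then H is forced to True.
  then E is forced to False.
  then B is forced to True.
  then D is forced to False.
C, G are now unconstrained; take C = False, G = True.
Every clause has at least one true literal under this assignment.

A = 1, B = 1, C = 0, D = 0, E = 0, F = 1, G = 1, H = 1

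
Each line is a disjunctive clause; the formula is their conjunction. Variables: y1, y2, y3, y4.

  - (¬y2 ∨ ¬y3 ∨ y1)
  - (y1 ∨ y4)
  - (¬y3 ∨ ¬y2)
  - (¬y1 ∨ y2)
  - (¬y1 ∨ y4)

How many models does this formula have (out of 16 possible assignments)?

Satisfying assignments:
  y1=0 y2=0 y3=0 y4=1
  y1=0 y2=0 y3=1 y4=1
  y1=0 y2=1 y3=0 y4=1
  y1=1 y2=1 y3=0 y4=1
Count: 4.

4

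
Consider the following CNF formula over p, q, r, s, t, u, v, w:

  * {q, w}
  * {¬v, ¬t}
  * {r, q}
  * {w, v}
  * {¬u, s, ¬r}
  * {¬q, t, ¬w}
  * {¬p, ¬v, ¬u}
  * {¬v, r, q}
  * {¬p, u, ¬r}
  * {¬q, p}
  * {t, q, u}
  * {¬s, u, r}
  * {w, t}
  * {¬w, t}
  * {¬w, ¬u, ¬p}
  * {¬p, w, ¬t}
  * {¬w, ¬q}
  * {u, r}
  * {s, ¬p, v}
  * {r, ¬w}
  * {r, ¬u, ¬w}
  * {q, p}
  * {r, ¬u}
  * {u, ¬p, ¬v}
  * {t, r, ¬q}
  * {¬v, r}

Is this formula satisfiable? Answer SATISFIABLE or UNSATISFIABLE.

UNSATISFIABLE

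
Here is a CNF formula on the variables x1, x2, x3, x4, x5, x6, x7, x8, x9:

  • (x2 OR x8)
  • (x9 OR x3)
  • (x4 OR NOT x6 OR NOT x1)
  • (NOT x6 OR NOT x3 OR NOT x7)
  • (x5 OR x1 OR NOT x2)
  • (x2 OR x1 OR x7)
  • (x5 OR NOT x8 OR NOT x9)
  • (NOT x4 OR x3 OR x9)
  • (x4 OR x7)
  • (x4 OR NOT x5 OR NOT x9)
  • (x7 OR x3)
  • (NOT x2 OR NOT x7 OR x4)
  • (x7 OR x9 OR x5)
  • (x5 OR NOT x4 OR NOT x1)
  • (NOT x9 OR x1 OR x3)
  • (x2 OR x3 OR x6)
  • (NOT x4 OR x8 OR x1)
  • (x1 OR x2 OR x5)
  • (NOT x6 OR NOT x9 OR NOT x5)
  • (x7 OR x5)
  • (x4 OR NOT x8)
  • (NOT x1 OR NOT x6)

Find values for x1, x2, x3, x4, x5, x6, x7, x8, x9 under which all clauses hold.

x1=True  x2=True  x3=False  x4=True  x5=True  x6=False  x7=True  x8=True  x9=True

Check each clause:
  1. (x8 OR x2) — x8 is true.
  2. (x9 OR x3) — x9 is true.
  3. (NOT x1 OR x4 OR NOT x6) — NOT x6 is true.
  4. (NOT x3 OR NOT x7 OR NOT x6) — NOT x6 is true.
  5. (NOT x2 OR x1 OR x5) — x1 is true.
  6. (x2 OR x7 OR x1) — x1 is true.
  7. (x5 OR NOT x9 OR NOT x8) — x5 is true.
  8. (x3 OR x9 OR NOT x4) — x9 is true.
  9. (x7 OR x4) — x4 is true.
  10. (NOT x5 OR x4 OR NOT x9) — x4 is true.
  11. (x3 OR x7) — x7 is true.
  12. (x4 OR NOT x2 OR NOT x7) — x4 is true.
  13. (x9 OR x5 OR x7) — x9 is true.
  14. (x5 OR NOT x1 OR NOT x4) — x5 is true.
  15. (x3 OR NOT x9 OR x1) — x1 is true.
  16. (x2 OR x3 OR x6) — x2 is true.
  17. (x8 OR x1 OR NOT x4) — x8 is true.
  18. (x5 OR x2 OR x1) — x1 is true.
  19. (NOT x9 OR NOT x6 OR NOT x5) — NOT x6 is true.
  20. (x5 OR x7) — x5 is true.
  21. (NOT x8 OR x4) — x4 is true.
  22. (NOT x6 OR NOT x1) — NOT x6 is true.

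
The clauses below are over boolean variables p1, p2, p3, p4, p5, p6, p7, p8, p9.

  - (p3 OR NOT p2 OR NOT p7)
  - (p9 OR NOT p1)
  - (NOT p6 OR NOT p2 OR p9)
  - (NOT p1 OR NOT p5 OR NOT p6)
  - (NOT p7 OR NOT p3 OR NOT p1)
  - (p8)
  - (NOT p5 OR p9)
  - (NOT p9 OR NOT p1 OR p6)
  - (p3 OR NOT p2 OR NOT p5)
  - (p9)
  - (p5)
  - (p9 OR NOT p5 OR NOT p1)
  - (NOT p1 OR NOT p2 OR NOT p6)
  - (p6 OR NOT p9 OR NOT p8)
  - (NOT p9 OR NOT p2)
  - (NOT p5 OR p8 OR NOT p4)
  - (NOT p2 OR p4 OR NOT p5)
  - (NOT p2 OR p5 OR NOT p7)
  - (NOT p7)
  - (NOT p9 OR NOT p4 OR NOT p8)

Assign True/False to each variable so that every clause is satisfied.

p1=F  p2=F  p3=F  p4=F  p5=T  p6=T  p7=F  p8=T  p9=T

The clause (p8) is unit: p8 must be True.
(p9) is a unit clause, so p9 = True.
Unit propagation: (p5) forces p5 = True.
Unit propagation: (p6) forces p6 = True.
The clause (NOT p1) is unit: p1 must be False.
The clause (NOT p2) is unit: p2 must be False.
(NOT p7) is a unit clause, so p7 = False.
(NOT p4) is a unit clause, so p4 = False.
p3 is now unconstrained; take p3 = False.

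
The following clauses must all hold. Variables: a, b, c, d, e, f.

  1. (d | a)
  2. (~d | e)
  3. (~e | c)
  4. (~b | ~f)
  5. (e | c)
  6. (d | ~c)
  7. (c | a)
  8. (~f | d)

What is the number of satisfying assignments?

6

Satisfying assignments:
  a=0 b=0 c=1 d=1 e=1 f=0
  a=0 b=0 c=1 d=1 e=1 f=1
  a=0 b=1 c=1 d=1 e=1 f=0
  a=1 b=0 c=1 d=1 e=1 f=0
  a=1 b=0 c=1 d=1 e=1 f=1
  a=1 b=1 c=1 d=1 e=1 f=0
That's 6 in total.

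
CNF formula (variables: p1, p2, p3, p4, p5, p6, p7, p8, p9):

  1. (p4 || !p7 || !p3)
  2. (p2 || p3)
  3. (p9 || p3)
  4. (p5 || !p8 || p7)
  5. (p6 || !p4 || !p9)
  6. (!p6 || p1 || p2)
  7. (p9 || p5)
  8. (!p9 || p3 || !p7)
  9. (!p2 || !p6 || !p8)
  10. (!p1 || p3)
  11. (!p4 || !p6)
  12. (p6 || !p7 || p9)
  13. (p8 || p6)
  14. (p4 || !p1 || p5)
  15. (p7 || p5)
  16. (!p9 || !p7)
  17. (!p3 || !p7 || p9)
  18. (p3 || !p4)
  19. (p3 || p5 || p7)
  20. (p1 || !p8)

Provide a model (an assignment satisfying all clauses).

p5 occurs only positively in the remaining clauses — set p5 = True.
Set p1 = True and propagate.
  then p3 is forced to True.
Try p2 = False.
For the remaining variables, p4 = False, p6 = True, p7 = False, p8 = False, p9 = False works.
Every clause has at least one true literal under this assignment.

p1=1, p2=0, p3=1, p4=0, p5=1, p6=1, p7=0, p8=0, p9=0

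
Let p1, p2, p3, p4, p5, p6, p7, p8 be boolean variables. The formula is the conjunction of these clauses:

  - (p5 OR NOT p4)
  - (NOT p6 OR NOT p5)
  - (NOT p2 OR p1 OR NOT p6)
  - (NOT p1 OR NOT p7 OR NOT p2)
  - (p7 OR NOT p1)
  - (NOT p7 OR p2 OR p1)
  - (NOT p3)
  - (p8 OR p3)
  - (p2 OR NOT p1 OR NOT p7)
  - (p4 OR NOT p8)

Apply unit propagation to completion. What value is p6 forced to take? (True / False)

Unit clause (NOT p3) sets p3 = False.
From (p8 OR p3) and p3 = False: p8 = True.
From (NOT p8 OR p4) and p8 = True: p4 = True.
In (NOT p4 OR p5), NOT p4 is now false; p5 must hold, so p5 = True.
From (NOT p5 OR NOT p6) and p5 = True: p6 = False.

False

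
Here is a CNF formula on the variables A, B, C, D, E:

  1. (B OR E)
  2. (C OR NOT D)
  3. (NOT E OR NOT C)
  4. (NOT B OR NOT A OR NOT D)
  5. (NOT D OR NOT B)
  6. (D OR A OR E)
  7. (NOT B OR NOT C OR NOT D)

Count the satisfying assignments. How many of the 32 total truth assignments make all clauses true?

6

Satisfying assignments:
  A=F B=F C=F D=F E=T
  A=F B=T C=F D=F E=T
  A=T B=F C=F D=F E=T
  A=T B=T C=F D=F E=F
  A=T B=T C=F D=F E=T
  A=T B=T C=T D=F E=F
That's 6 in total.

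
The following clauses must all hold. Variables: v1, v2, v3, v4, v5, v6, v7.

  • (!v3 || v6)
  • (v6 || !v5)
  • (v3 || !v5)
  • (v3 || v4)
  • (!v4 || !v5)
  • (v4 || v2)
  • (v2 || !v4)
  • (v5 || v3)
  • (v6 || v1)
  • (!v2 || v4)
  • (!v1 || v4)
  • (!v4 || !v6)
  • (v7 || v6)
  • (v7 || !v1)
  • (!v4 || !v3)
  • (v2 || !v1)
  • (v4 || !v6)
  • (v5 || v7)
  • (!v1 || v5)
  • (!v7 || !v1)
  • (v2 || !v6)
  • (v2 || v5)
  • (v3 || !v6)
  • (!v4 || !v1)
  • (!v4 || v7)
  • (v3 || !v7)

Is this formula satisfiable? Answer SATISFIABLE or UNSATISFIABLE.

v4 = True:
  propagation gives v5=False, v2=True, v3=True; an empty clause results — contradiction.
v4 = False:
  propagation gives v3=True, v6=True; an empty clause results — contradiction.
Every branch closes, so no satisfying assignment exists.

UNSATISFIABLE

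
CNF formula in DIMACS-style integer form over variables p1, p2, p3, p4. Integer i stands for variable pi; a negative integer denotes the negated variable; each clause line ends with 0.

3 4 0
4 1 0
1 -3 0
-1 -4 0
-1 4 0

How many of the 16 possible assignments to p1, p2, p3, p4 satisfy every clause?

2

The models are:
  p1=F p2=F p3=F p4=T
  p1=F p2=T p3=F p4=T
Count: 2.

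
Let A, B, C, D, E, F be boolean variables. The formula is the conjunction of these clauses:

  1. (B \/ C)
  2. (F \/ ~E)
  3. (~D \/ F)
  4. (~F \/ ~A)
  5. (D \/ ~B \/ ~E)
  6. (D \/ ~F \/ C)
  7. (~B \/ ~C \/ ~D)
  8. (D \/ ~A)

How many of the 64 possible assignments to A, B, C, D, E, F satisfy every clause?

Split on D, then F.
  D=1, F=1: remaining (A,B,C,E) ∈ {(0,0,1,0); (0,0,1,1); (0,1,0,0); (0,1,0,1)} — 4.
  D=1, F=0: a clause becomes empty — 0.
  D=0, F=1: remaining (A,B,C,E) ∈ {(0,0,1,0); (0,0,1,1); (0,1,1,0)} — 3.
  D=0, F=0: remaining (A,B,C,E) ∈ {(0,0,1,0); (0,1,0,0); (0,1,1,0)} — 3.
Total: 4 + 0 + 3 + 3 = 10.

10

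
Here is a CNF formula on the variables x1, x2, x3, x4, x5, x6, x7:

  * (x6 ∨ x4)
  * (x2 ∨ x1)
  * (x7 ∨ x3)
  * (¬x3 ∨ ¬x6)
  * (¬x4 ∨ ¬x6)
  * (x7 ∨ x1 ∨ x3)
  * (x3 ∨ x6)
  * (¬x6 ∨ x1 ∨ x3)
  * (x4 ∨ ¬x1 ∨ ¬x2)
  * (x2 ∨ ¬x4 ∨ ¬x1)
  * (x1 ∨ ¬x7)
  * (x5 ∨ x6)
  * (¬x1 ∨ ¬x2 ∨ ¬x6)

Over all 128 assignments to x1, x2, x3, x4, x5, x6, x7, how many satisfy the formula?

The models are:
  x1=0 x2=1 x3=1 x4=1 x5=1 x6=0 x7=0
  x1=1 x2=0 x3=0 x4=0 x5=0 x6=1 x7=1
  x1=1 x2=0 x3=0 x4=0 x5=1 x6=1 x7=1
  x1=1 x2=1 x3=1 x4=1 x5=1 x6=0 x7=0
  x1=1 x2=1 x3=1 x4=1 x5=1 x6=0 x7=1
That's 5 in total.

5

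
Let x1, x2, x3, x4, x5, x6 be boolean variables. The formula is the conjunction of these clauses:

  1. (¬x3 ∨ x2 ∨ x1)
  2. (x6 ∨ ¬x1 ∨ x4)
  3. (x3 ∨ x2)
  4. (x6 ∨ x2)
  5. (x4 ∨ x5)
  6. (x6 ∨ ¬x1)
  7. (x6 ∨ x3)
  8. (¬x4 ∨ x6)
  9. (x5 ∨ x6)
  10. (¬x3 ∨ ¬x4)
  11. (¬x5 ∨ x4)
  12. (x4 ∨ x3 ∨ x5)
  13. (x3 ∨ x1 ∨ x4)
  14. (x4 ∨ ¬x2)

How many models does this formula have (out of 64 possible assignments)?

The models are:
  x1=0 x2=1 x3=0 x4=1 x5=0 x6=1
  x1=0 x2=1 x3=0 x4=1 x5=1 x6=1
  x1=1 x2=1 x3=0 x4=1 x5=0 x6=1
  x1=1 x2=1 x3=0 x4=1 x5=1 x6=1
Count: 4.

4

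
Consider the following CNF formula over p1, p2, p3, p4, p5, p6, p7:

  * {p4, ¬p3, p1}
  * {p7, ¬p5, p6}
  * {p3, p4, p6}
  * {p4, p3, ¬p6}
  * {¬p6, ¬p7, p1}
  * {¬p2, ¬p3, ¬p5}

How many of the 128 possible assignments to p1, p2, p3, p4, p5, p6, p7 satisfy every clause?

54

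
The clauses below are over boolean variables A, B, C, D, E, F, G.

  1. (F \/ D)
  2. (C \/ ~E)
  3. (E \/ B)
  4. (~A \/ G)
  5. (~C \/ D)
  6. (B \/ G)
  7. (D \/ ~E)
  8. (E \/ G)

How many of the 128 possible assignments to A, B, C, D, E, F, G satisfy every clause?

20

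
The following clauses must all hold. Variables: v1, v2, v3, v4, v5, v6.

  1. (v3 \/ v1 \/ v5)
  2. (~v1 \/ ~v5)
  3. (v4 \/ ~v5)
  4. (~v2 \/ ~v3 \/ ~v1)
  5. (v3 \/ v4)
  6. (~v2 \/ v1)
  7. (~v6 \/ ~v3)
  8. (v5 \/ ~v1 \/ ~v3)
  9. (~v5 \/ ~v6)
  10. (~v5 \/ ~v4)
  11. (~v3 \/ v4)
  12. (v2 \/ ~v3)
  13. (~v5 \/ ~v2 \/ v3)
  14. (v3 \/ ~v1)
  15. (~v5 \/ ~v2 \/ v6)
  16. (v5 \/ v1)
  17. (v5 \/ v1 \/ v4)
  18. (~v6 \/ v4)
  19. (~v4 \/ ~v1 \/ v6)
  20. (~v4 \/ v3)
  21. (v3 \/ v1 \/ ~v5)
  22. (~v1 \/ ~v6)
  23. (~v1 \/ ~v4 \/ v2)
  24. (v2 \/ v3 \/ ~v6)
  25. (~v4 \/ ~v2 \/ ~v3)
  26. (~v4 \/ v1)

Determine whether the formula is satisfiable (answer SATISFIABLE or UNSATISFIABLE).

UNSATISFIABLE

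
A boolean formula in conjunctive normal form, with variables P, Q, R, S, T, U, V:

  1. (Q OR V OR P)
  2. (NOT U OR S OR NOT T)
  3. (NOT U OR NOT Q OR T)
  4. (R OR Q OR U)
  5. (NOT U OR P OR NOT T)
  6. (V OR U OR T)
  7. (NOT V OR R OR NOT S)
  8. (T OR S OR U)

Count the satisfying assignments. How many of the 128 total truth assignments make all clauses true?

Case analysis on U and T:
  U=1, T=1: Q free; 3 ways for (P,R,S,V) × 2^1 = 6.
  U=1, T=0: 10 of the 32 assignments to (P,Q,R,S,V) work.
  U=0, T=1: 20 of the 32 assignments to (P,Q,R,S,V) work.
  U=0, T=0: remaining (P,Q,R,S,V) ∈ {(0,0,1,1,1); (0,1,1,1,1); (1,0,1,1,1); (1,1,1,1,1)} — 4.
Total: 6 + 10 + 20 + 4 = 40.

40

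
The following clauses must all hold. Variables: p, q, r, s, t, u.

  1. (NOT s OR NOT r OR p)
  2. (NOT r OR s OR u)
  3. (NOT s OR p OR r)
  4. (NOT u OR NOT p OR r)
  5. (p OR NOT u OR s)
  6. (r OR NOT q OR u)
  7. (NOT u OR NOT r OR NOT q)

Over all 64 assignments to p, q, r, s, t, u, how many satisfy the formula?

Split on r, then u.
  r=T, u=T: remaining (p,q,s,t) ∈ {(T,F,F,F); (T,F,F,T); (T,F,T,F); (T,F,T,T)} — 4.
  r=T, u=F: remaining (p,q,s,t) ∈ {(T,F,T,F); (T,F,T,T); (T,T,T,F); (T,T,T,T)} — 4.
  r=F, u=T: a clause becomes empty — 0.
  r=F, u=F: t free; 3 ways for (p,q,s) × 2^1 = 6.
Total: 4 + 4 + 0 + 6 = 14.

14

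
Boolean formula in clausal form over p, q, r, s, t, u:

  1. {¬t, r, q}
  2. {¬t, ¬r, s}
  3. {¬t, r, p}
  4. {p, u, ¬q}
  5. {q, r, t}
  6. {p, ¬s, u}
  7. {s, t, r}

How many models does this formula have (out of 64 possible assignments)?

26

Split on r, then t.
  r=T, t=T: q free; 3 ways for (p,s,u) × 2^1 = 6.
  r=T, t=F: 13 of the 16 assignments to (p,q,s,u) work.
  r=F, t=T: remaining (p,q,s,u) ∈ {(T,T,F,F); (T,T,F,T); (T,T,T,F); (T,T,T,T)} — 4.
  r=F, t=F: remaining (p,q,s,u) ∈ {(F,T,T,T); (T,T,T,F); (T,T,T,T)} — 3.
Total: 6 + 13 + 4 + 3 = 26.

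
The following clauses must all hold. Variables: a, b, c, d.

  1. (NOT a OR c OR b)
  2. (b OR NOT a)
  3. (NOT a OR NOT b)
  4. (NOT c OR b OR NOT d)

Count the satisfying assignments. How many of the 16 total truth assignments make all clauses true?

The models are:
  a=F b=F c=F d=F
  a=F b=F c=F d=T
  a=F b=F c=T d=F
  a=F b=T c=F d=F
  a=F b=T c=F d=T
  a=F b=T c=T d=F
  a=F b=T c=T d=T
That's 7 in total.

7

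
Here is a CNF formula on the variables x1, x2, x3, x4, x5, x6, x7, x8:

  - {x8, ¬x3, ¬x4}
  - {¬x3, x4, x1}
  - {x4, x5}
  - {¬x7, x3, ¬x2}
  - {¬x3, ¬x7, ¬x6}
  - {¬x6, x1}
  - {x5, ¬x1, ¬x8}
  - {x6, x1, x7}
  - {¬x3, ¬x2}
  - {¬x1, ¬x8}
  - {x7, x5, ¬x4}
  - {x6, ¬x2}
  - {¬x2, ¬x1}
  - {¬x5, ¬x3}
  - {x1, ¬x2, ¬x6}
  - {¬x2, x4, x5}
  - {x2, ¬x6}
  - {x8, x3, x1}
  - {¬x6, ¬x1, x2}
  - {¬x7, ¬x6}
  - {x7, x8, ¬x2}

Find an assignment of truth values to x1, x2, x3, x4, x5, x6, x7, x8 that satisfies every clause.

Branch on x1: take x1 = False.
  then x6 is forced to False.
  then x7 is forced to True.
  then x2 is forced to False.
Try x3 = False.
  then x8 is forced to True.
The remaining clauses are satisfied by x4 = True, x5 = True.
Every clause has at least one true literal under this assignment.

x1=False  x2=False  x3=False  x4=True  x5=True  x6=False  x7=True  x8=True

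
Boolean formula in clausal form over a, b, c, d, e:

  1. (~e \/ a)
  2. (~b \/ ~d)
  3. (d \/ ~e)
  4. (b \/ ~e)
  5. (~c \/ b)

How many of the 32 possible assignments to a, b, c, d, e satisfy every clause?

8

Split on b, then e.
  b=T, e=T: a clause becomes empty — 0.
  b=T, e=F: remaining (a,c,d) ∈ {(F,F,F); (F,T,F); (T,F,F); (T,T,F)} — 4.
  b=F, e=T: a clause becomes empty — 0.
  b=F, e=F: remaining (a,c,d) ∈ {(F,F,F); (F,F,T); (T,F,F); (T,F,T)} — 4.
Total: 0 + 4 + 0 + 4 = 8.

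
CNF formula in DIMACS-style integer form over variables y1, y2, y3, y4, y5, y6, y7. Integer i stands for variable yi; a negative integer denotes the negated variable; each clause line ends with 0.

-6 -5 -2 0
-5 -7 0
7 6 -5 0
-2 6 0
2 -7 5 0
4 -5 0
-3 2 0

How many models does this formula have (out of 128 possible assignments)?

26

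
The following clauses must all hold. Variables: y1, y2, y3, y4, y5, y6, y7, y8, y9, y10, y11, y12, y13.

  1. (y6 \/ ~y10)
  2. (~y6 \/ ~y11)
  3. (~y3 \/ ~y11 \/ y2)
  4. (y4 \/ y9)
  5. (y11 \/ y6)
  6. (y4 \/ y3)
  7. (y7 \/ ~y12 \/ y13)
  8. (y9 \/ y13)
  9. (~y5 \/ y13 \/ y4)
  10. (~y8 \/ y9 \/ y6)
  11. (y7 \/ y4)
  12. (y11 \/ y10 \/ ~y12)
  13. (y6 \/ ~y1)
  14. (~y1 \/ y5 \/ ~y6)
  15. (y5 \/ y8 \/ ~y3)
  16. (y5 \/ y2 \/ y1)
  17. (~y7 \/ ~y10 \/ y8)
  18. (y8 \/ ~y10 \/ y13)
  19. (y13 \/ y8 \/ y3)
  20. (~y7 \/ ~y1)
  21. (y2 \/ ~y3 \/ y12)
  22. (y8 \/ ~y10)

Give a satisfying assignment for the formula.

Pure literal: y4 appears only positively; assign y4 = True.
Pure literal: y13 appears only positively; assign y13 = True.
Set y1 = False and propagate.
For the remaining variables, y2 = False, y3 = True, y5 = True, y6 = True, y7 = True, y8 = True, y9 = False, y10 = True, y11 = False, y12 = True works.
Every clause has at least one true literal under this assignment.

y1=F, y2=F, y3=T, y4=T, y5=T, y6=T, y7=T, y8=T, y9=F, y10=T, y11=F, y12=T, y13=T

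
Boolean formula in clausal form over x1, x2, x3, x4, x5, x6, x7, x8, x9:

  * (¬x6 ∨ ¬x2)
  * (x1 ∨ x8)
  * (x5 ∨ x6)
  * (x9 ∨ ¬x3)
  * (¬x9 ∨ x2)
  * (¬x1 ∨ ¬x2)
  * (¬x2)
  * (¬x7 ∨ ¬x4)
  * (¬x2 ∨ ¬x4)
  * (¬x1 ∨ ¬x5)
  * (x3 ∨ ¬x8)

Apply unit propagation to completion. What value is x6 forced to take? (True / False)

(¬x2) stands alone — x2 = False.
In (x2 ∨ ¬x9), x2 is now false; ¬x9 must hold, so x9 = False.
(x9 ∨ ¬x3): since x9 = False, the clause reduces to (¬x3). x3 = False.
(¬x8 ∨ x3) with x3 = False leaves only ¬x8, so x8 = False.
From (x1 ∨ x8) and x8 = False: x1 = True.
(¬x5 ∨ ¬x1): since x1 = True, the clause reduces to (¬x5). x5 = False.
(x6 ∨ x5): since x5 = False, the clause reduces to (x6). x6 = True.

True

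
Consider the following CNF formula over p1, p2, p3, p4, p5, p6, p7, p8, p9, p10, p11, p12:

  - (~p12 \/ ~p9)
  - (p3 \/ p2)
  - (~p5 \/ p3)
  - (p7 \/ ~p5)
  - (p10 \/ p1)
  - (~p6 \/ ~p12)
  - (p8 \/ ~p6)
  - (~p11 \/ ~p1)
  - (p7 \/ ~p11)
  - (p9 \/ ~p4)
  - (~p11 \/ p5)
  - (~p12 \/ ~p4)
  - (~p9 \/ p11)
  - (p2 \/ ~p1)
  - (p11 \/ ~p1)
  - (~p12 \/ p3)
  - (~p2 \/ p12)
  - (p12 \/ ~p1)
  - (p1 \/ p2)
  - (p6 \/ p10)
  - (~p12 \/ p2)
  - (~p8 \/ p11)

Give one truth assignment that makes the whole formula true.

p3 occurs only positively in the remaining clauses — set p3 = True.
p4 occurs only negated in the remaining clauses — set p4 = False.
Set p1 = False and propagate.
  then p10 is forced to True.
  then p2 is forced to True.
  then p12 is forced to True.
  then p9 is forced to False.
  then p6 is forced to False.
Try p5 = False.
  then p11 is forced to False.
  then p8 is forced to False.
p7 is now unconstrained; take p7 = False.

p1 = F  p2 = T  p3 = T  p4 = F  p5 = F  p6 = F  p7 = F  p8 = F  p9 = F  p10 = T  p11 = F  p12 = T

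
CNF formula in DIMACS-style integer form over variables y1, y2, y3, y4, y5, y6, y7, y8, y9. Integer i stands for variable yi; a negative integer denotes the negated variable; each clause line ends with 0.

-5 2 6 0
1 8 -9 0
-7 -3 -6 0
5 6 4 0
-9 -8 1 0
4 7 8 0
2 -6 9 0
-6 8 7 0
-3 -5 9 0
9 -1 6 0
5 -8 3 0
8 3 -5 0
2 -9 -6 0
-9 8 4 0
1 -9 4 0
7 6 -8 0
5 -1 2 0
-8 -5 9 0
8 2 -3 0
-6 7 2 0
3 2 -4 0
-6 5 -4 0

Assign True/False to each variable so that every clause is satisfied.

y1=True, y2=True, y3=True, y4=True, y5=False, y6=False, y7=False, y8=False, y9=True

Check each clause:
  1. {¬y5, y6, y2} — y2 is true.
  2. {¬y9, y1, y8} — y1 is true.
  3. {¬y6, ¬y3, ¬y7} — ¬y7 is true.
  4. {y5, y6, y4} — y4 is true.
  5. {y1, ¬y8, ¬y9} — ¬y8 is true.
  6. {y8, y4, y7} — y4 is true.
  7. {y9, y2, ¬y6} — y9 is true.
  8. {¬y6, y7, y8} — ¬y6 is true.
  9. {¬y5, y9, ¬y3} — y9 is true.
  10. {¬y1, y9, y6} — y9 is true.
  11. {y5, y3, ¬y8} — ¬y8 is true.
  12. {y3, y8, ¬y5} — y3 is true.
  13. {¬y6, ¬y9, y2} — y2 is true.
  14. {¬y9, y4, y8} — y4 is true.
  15. {y1, ¬y9, y4} — y1 is true.
  16. {y6, ¬y8, y7} — ¬y8 is true.
  17. {¬y1, y2, y5} — y2 is true.
  18. {¬y5, ¬y8, y9} — ¬y8 is true.
  19. {y8, ¬y3, y2} — y2 is true.
  20. {¬y6, y2, y7} — y2 is true.
  21. {¬y4, y3, y2} — y2 is true.
  22. {¬y4, y5, ¬y6} — ¬y6 is true.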